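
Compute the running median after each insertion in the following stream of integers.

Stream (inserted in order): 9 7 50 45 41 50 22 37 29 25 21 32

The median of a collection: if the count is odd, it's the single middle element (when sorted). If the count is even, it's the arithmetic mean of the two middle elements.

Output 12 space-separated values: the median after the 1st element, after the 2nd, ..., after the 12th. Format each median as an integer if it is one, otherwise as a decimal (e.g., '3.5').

Step 1: insert 9 -> lo=[9] (size 1, max 9) hi=[] (size 0) -> median=9
Step 2: insert 7 -> lo=[7] (size 1, max 7) hi=[9] (size 1, min 9) -> median=8
Step 3: insert 50 -> lo=[7, 9] (size 2, max 9) hi=[50] (size 1, min 50) -> median=9
Step 4: insert 45 -> lo=[7, 9] (size 2, max 9) hi=[45, 50] (size 2, min 45) -> median=27
Step 5: insert 41 -> lo=[7, 9, 41] (size 3, max 41) hi=[45, 50] (size 2, min 45) -> median=41
Step 6: insert 50 -> lo=[7, 9, 41] (size 3, max 41) hi=[45, 50, 50] (size 3, min 45) -> median=43
Step 7: insert 22 -> lo=[7, 9, 22, 41] (size 4, max 41) hi=[45, 50, 50] (size 3, min 45) -> median=41
Step 8: insert 37 -> lo=[7, 9, 22, 37] (size 4, max 37) hi=[41, 45, 50, 50] (size 4, min 41) -> median=39
Step 9: insert 29 -> lo=[7, 9, 22, 29, 37] (size 5, max 37) hi=[41, 45, 50, 50] (size 4, min 41) -> median=37
Step 10: insert 25 -> lo=[7, 9, 22, 25, 29] (size 5, max 29) hi=[37, 41, 45, 50, 50] (size 5, min 37) -> median=33
Step 11: insert 21 -> lo=[7, 9, 21, 22, 25, 29] (size 6, max 29) hi=[37, 41, 45, 50, 50] (size 5, min 37) -> median=29
Step 12: insert 32 -> lo=[7, 9, 21, 22, 25, 29] (size 6, max 29) hi=[32, 37, 41, 45, 50, 50] (size 6, min 32) -> median=30.5

Answer: 9 8 9 27 41 43 41 39 37 33 29 30.5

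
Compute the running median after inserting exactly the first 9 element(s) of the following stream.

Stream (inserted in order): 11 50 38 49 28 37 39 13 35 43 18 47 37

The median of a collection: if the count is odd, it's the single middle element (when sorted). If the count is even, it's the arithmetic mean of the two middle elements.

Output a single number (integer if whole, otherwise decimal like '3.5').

Step 1: insert 11 -> lo=[11] (size 1, max 11) hi=[] (size 0) -> median=11
Step 2: insert 50 -> lo=[11] (size 1, max 11) hi=[50] (size 1, min 50) -> median=30.5
Step 3: insert 38 -> lo=[11, 38] (size 2, max 38) hi=[50] (size 1, min 50) -> median=38
Step 4: insert 49 -> lo=[11, 38] (size 2, max 38) hi=[49, 50] (size 2, min 49) -> median=43.5
Step 5: insert 28 -> lo=[11, 28, 38] (size 3, max 38) hi=[49, 50] (size 2, min 49) -> median=38
Step 6: insert 37 -> lo=[11, 28, 37] (size 3, max 37) hi=[38, 49, 50] (size 3, min 38) -> median=37.5
Step 7: insert 39 -> lo=[11, 28, 37, 38] (size 4, max 38) hi=[39, 49, 50] (size 3, min 39) -> median=38
Step 8: insert 13 -> lo=[11, 13, 28, 37] (size 4, max 37) hi=[38, 39, 49, 50] (size 4, min 38) -> median=37.5
Step 9: insert 35 -> lo=[11, 13, 28, 35, 37] (size 5, max 37) hi=[38, 39, 49, 50] (size 4, min 38) -> median=37

Answer: 37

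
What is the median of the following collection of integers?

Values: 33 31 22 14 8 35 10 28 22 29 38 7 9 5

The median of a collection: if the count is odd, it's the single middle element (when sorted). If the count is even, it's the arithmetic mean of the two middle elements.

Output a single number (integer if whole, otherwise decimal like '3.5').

Answer: 22

Derivation:
Step 1: insert 33 -> lo=[33] (size 1, max 33) hi=[] (size 0) -> median=33
Step 2: insert 31 -> lo=[31] (size 1, max 31) hi=[33] (size 1, min 33) -> median=32
Step 3: insert 22 -> lo=[22, 31] (size 2, max 31) hi=[33] (size 1, min 33) -> median=31
Step 4: insert 14 -> lo=[14, 22] (size 2, max 22) hi=[31, 33] (size 2, min 31) -> median=26.5
Step 5: insert 8 -> lo=[8, 14, 22] (size 3, max 22) hi=[31, 33] (size 2, min 31) -> median=22
Step 6: insert 35 -> lo=[8, 14, 22] (size 3, max 22) hi=[31, 33, 35] (size 3, min 31) -> median=26.5
Step 7: insert 10 -> lo=[8, 10, 14, 22] (size 4, max 22) hi=[31, 33, 35] (size 3, min 31) -> median=22
Step 8: insert 28 -> lo=[8, 10, 14, 22] (size 4, max 22) hi=[28, 31, 33, 35] (size 4, min 28) -> median=25
Step 9: insert 22 -> lo=[8, 10, 14, 22, 22] (size 5, max 22) hi=[28, 31, 33, 35] (size 4, min 28) -> median=22
Step 10: insert 29 -> lo=[8, 10, 14, 22, 22] (size 5, max 22) hi=[28, 29, 31, 33, 35] (size 5, min 28) -> median=25
Step 11: insert 38 -> lo=[8, 10, 14, 22, 22, 28] (size 6, max 28) hi=[29, 31, 33, 35, 38] (size 5, min 29) -> median=28
Step 12: insert 7 -> lo=[7, 8, 10, 14, 22, 22] (size 6, max 22) hi=[28, 29, 31, 33, 35, 38] (size 6, min 28) -> median=25
Step 13: insert 9 -> lo=[7, 8, 9, 10, 14, 22, 22] (size 7, max 22) hi=[28, 29, 31, 33, 35, 38] (size 6, min 28) -> median=22
Step 14: insert 5 -> lo=[5, 7, 8, 9, 10, 14, 22] (size 7, max 22) hi=[22, 28, 29, 31, 33, 35, 38] (size 7, min 22) -> median=22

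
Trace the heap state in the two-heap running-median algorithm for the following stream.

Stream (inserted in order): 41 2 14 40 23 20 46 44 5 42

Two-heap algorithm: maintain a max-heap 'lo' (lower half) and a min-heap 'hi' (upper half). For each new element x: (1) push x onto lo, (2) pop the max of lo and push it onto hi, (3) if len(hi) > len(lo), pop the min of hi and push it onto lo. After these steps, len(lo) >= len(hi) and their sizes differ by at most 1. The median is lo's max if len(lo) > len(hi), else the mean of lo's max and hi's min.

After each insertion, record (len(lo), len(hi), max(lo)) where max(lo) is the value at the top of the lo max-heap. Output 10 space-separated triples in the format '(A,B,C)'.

Answer: (1,0,41) (1,1,2) (2,1,14) (2,2,14) (3,2,23) (3,3,20) (4,3,23) (4,4,23) (5,4,23) (5,5,23)

Derivation:
Step 1: insert 41 -> lo=[41] hi=[] -> (len(lo)=1, len(hi)=0, max(lo)=41)
Step 2: insert 2 -> lo=[2] hi=[41] -> (len(lo)=1, len(hi)=1, max(lo)=2)
Step 3: insert 14 -> lo=[2, 14] hi=[41] -> (len(lo)=2, len(hi)=1, max(lo)=14)
Step 4: insert 40 -> lo=[2, 14] hi=[40, 41] -> (len(lo)=2, len(hi)=2, max(lo)=14)
Step 5: insert 23 -> lo=[2, 14, 23] hi=[40, 41] -> (len(lo)=3, len(hi)=2, max(lo)=23)
Step 6: insert 20 -> lo=[2, 14, 20] hi=[23, 40, 41] -> (len(lo)=3, len(hi)=3, max(lo)=20)
Step 7: insert 46 -> lo=[2, 14, 20, 23] hi=[40, 41, 46] -> (len(lo)=4, len(hi)=3, max(lo)=23)
Step 8: insert 44 -> lo=[2, 14, 20, 23] hi=[40, 41, 44, 46] -> (len(lo)=4, len(hi)=4, max(lo)=23)
Step 9: insert 5 -> lo=[2, 5, 14, 20, 23] hi=[40, 41, 44, 46] -> (len(lo)=5, len(hi)=4, max(lo)=23)
Step 10: insert 42 -> lo=[2, 5, 14, 20, 23] hi=[40, 41, 42, 44, 46] -> (len(lo)=5, len(hi)=5, max(lo)=23)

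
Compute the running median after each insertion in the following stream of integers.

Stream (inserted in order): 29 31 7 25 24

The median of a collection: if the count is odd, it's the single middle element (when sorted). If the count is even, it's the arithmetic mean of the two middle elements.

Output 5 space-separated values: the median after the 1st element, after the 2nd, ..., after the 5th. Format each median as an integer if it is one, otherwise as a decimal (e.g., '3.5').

Step 1: insert 29 -> lo=[29] (size 1, max 29) hi=[] (size 0) -> median=29
Step 2: insert 31 -> lo=[29] (size 1, max 29) hi=[31] (size 1, min 31) -> median=30
Step 3: insert 7 -> lo=[7, 29] (size 2, max 29) hi=[31] (size 1, min 31) -> median=29
Step 4: insert 25 -> lo=[7, 25] (size 2, max 25) hi=[29, 31] (size 2, min 29) -> median=27
Step 5: insert 24 -> lo=[7, 24, 25] (size 3, max 25) hi=[29, 31] (size 2, min 29) -> median=25

Answer: 29 30 29 27 25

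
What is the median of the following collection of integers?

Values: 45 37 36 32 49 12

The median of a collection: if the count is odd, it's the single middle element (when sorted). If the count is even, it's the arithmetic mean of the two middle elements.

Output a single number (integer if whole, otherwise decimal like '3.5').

Answer: 36.5

Derivation:
Step 1: insert 45 -> lo=[45] (size 1, max 45) hi=[] (size 0) -> median=45
Step 2: insert 37 -> lo=[37] (size 1, max 37) hi=[45] (size 1, min 45) -> median=41
Step 3: insert 36 -> lo=[36, 37] (size 2, max 37) hi=[45] (size 1, min 45) -> median=37
Step 4: insert 32 -> lo=[32, 36] (size 2, max 36) hi=[37, 45] (size 2, min 37) -> median=36.5
Step 5: insert 49 -> lo=[32, 36, 37] (size 3, max 37) hi=[45, 49] (size 2, min 45) -> median=37
Step 6: insert 12 -> lo=[12, 32, 36] (size 3, max 36) hi=[37, 45, 49] (size 3, min 37) -> median=36.5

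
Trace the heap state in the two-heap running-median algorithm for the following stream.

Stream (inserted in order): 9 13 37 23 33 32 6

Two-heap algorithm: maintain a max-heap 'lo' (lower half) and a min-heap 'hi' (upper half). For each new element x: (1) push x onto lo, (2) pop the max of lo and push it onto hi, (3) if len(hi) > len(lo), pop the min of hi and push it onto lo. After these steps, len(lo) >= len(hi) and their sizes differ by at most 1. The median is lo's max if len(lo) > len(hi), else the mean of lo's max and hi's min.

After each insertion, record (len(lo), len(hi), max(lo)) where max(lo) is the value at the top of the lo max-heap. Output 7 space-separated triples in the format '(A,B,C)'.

Answer: (1,0,9) (1,1,9) (2,1,13) (2,2,13) (3,2,23) (3,3,23) (4,3,23)

Derivation:
Step 1: insert 9 -> lo=[9] hi=[] -> (len(lo)=1, len(hi)=0, max(lo)=9)
Step 2: insert 13 -> lo=[9] hi=[13] -> (len(lo)=1, len(hi)=1, max(lo)=9)
Step 3: insert 37 -> lo=[9, 13] hi=[37] -> (len(lo)=2, len(hi)=1, max(lo)=13)
Step 4: insert 23 -> lo=[9, 13] hi=[23, 37] -> (len(lo)=2, len(hi)=2, max(lo)=13)
Step 5: insert 33 -> lo=[9, 13, 23] hi=[33, 37] -> (len(lo)=3, len(hi)=2, max(lo)=23)
Step 6: insert 32 -> lo=[9, 13, 23] hi=[32, 33, 37] -> (len(lo)=3, len(hi)=3, max(lo)=23)
Step 7: insert 6 -> lo=[6, 9, 13, 23] hi=[32, 33, 37] -> (len(lo)=4, len(hi)=3, max(lo)=23)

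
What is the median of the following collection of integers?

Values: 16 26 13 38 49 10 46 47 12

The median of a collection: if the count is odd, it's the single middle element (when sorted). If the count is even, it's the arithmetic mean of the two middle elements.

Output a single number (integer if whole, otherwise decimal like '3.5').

Step 1: insert 16 -> lo=[16] (size 1, max 16) hi=[] (size 0) -> median=16
Step 2: insert 26 -> lo=[16] (size 1, max 16) hi=[26] (size 1, min 26) -> median=21
Step 3: insert 13 -> lo=[13, 16] (size 2, max 16) hi=[26] (size 1, min 26) -> median=16
Step 4: insert 38 -> lo=[13, 16] (size 2, max 16) hi=[26, 38] (size 2, min 26) -> median=21
Step 5: insert 49 -> lo=[13, 16, 26] (size 3, max 26) hi=[38, 49] (size 2, min 38) -> median=26
Step 6: insert 10 -> lo=[10, 13, 16] (size 3, max 16) hi=[26, 38, 49] (size 3, min 26) -> median=21
Step 7: insert 46 -> lo=[10, 13, 16, 26] (size 4, max 26) hi=[38, 46, 49] (size 3, min 38) -> median=26
Step 8: insert 47 -> lo=[10, 13, 16, 26] (size 4, max 26) hi=[38, 46, 47, 49] (size 4, min 38) -> median=32
Step 9: insert 12 -> lo=[10, 12, 13, 16, 26] (size 5, max 26) hi=[38, 46, 47, 49] (size 4, min 38) -> median=26

Answer: 26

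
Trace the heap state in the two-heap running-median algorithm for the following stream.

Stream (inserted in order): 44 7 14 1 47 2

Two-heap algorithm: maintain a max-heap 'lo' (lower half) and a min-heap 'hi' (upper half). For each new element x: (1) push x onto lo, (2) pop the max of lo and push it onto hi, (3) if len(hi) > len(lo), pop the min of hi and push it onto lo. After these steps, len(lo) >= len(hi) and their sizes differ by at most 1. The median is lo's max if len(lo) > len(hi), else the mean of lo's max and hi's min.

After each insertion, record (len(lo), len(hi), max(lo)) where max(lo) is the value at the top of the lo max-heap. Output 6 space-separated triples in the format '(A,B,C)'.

Answer: (1,0,44) (1,1,7) (2,1,14) (2,2,7) (3,2,14) (3,3,7)

Derivation:
Step 1: insert 44 -> lo=[44] hi=[] -> (len(lo)=1, len(hi)=0, max(lo)=44)
Step 2: insert 7 -> lo=[7] hi=[44] -> (len(lo)=1, len(hi)=1, max(lo)=7)
Step 3: insert 14 -> lo=[7, 14] hi=[44] -> (len(lo)=2, len(hi)=1, max(lo)=14)
Step 4: insert 1 -> lo=[1, 7] hi=[14, 44] -> (len(lo)=2, len(hi)=2, max(lo)=7)
Step 5: insert 47 -> lo=[1, 7, 14] hi=[44, 47] -> (len(lo)=3, len(hi)=2, max(lo)=14)
Step 6: insert 2 -> lo=[1, 2, 7] hi=[14, 44, 47] -> (len(lo)=3, len(hi)=3, max(lo)=7)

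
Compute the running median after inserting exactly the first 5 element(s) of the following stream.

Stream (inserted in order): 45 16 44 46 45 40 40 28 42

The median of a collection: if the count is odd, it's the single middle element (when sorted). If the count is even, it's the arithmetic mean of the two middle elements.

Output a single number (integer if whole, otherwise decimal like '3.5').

Answer: 45

Derivation:
Step 1: insert 45 -> lo=[45] (size 1, max 45) hi=[] (size 0) -> median=45
Step 2: insert 16 -> lo=[16] (size 1, max 16) hi=[45] (size 1, min 45) -> median=30.5
Step 3: insert 44 -> lo=[16, 44] (size 2, max 44) hi=[45] (size 1, min 45) -> median=44
Step 4: insert 46 -> lo=[16, 44] (size 2, max 44) hi=[45, 46] (size 2, min 45) -> median=44.5
Step 5: insert 45 -> lo=[16, 44, 45] (size 3, max 45) hi=[45, 46] (size 2, min 45) -> median=45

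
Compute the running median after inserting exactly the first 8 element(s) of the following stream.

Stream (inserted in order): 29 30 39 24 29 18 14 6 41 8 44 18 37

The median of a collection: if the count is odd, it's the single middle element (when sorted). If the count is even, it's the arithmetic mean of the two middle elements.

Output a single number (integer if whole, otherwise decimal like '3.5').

Step 1: insert 29 -> lo=[29] (size 1, max 29) hi=[] (size 0) -> median=29
Step 2: insert 30 -> lo=[29] (size 1, max 29) hi=[30] (size 1, min 30) -> median=29.5
Step 3: insert 39 -> lo=[29, 30] (size 2, max 30) hi=[39] (size 1, min 39) -> median=30
Step 4: insert 24 -> lo=[24, 29] (size 2, max 29) hi=[30, 39] (size 2, min 30) -> median=29.5
Step 5: insert 29 -> lo=[24, 29, 29] (size 3, max 29) hi=[30, 39] (size 2, min 30) -> median=29
Step 6: insert 18 -> lo=[18, 24, 29] (size 3, max 29) hi=[29, 30, 39] (size 3, min 29) -> median=29
Step 7: insert 14 -> lo=[14, 18, 24, 29] (size 4, max 29) hi=[29, 30, 39] (size 3, min 29) -> median=29
Step 8: insert 6 -> lo=[6, 14, 18, 24] (size 4, max 24) hi=[29, 29, 30, 39] (size 4, min 29) -> median=26.5

Answer: 26.5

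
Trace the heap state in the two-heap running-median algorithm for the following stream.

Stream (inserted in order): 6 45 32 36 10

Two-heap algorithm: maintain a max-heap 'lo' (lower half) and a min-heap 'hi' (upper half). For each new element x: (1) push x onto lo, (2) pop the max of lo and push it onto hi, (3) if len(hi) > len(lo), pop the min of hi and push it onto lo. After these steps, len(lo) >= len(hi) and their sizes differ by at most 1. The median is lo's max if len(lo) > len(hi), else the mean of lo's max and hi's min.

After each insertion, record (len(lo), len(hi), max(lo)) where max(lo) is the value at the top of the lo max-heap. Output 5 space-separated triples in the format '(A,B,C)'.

Answer: (1,0,6) (1,1,6) (2,1,32) (2,2,32) (3,2,32)

Derivation:
Step 1: insert 6 -> lo=[6] hi=[] -> (len(lo)=1, len(hi)=0, max(lo)=6)
Step 2: insert 45 -> lo=[6] hi=[45] -> (len(lo)=1, len(hi)=1, max(lo)=6)
Step 3: insert 32 -> lo=[6, 32] hi=[45] -> (len(lo)=2, len(hi)=1, max(lo)=32)
Step 4: insert 36 -> lo=[6, 32] hi=[36, 45] -> (len(lo)=2, len(hi)=2, max(lo)=32)
Step 5: insert 10 -> lo=[6, 10, 32] hi=[36, 45] -> (len(lo)=3, len(hi)=2, max(lo)=32)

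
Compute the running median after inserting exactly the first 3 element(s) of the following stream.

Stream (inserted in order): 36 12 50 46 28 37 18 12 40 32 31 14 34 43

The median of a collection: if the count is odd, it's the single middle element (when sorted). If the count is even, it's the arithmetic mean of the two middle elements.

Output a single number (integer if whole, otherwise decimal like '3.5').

Answer: 36

Derivation:
Step 1: insert 36 -> lo=[36] (size 1, max 36) hi=[] (size 0) -> median=36
Step 2: insert 12 -> lo=[12] (size 1, max 12) hi=[36] (size 1, min 36) -> median=24
Step 3: insert 50 -> lo=[12, 36] (size 2, max 36) hi=[50] (size 1, min 50) -> median=36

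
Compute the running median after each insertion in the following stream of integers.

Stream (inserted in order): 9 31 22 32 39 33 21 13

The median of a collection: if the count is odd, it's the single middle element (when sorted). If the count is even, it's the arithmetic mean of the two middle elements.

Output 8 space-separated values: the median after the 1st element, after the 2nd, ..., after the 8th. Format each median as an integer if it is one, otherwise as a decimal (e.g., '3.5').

Answer: 9 20 22 26.5 31 31.5 31 26.5

Derivation:
Step 1: insert 9 -> lo=[9] (size 1, max 9) hi=[] (size 0) -> median=9
Step 2: insert 31 -> lo=[9] (size 1, max 9) hi=[31] (size 1, min 31) -> median=20
Step 3: insert 22 -> lo=[9, 22] (size 2, max 22) hi=[31] (size 1, min 31) -> median=22
Step 4: insert 32 -> lo=[9, 22] (size 2, max 22) hi=[31, 32] (size 2, min 31) -> median=26.5
Step 5: insert 39 -> lo=[9, 22, 31] (size 3, max 31) hi=[32, 39] (size 2, min 32) -> median=31
Step 6: insert 33 -> lo=[9, 22, 31] (size 3, max 31) hi=[32, 33, 39] (size 3, min 32) -> median=31.5
Step 7: insert 21 -> lo=[9, 21, 22, 31] (size 4, max 31) hi=[32, 33, 39] (size 3, min 32) -> median=31
Step 8: insert 13 -> lo=[9, 13, 21, 22] (size 4, max 22) hi=[31, 32, 33, 39] (size 4, min 31) -> median=26.5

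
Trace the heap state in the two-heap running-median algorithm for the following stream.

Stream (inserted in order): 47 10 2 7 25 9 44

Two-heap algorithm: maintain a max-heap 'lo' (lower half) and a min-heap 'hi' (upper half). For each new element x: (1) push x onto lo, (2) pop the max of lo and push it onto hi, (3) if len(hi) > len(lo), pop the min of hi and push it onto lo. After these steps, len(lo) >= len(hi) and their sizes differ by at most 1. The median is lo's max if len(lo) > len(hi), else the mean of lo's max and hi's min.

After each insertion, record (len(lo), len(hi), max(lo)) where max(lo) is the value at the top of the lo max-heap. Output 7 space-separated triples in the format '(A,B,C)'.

Step 1: insert 47 -> lo=[47] hi=[] -> (len(lo)=1, len(hi)=0, max(lo)=47)
Step 2: insert 10 -> lo=[10] hi=[47] -> (len(lo)=1, len(hi)=1, max(lo)=10)
Step 3: insert 2 -> lo=[2, 10] hi=[47] -> (len(lo)=2, len(hi)=1, max(lo)=10)
Step 4: insert 7 -> lo=[2, 7] hi=[10, 47] -> (len(lo)=2, len(hi)=2, max(lo)=7)
Step 5: insert 25 -> lo=[2, 7, 10] hi=[25, 47] -> (len(lo)=3, len(hi)=2, max(lo)=10)
Step 6: insert 9 -> lo=[2, 7, 9] hi=[10, 25, 47] -> (len(lo)=3, len(hi)=3, max(lo)=9)
Step 7: insert 44 -> lo=[2, 7, 9, 10] hi=[25, 44, 47] -> (len(lo)=4, len(hi)=3, max(lo)=10)

Answer: (1,0,47) (1,1,10) (2,1,10) (2,2,7) (3,2,10) (3,3,9) (4,3,10)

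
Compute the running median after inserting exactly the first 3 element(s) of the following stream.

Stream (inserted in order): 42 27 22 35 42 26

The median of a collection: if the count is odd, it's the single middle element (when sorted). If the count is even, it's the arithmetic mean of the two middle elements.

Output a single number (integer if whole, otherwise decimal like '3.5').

Answer: 27

Derivation:
Step 1: insert 42 -> lo=[42] (size 1, max 42) hi=[] (size 0) -> median=42
Step 2: insert 27 -> lo=[27] (size 1, max 27) hi=[42] (size 1, min 42) -> median=34.5
Step 3: insert 22 -> lo=[22, 27] (size 2, max 27) hi=[42] (size 1, min 42) -> median=27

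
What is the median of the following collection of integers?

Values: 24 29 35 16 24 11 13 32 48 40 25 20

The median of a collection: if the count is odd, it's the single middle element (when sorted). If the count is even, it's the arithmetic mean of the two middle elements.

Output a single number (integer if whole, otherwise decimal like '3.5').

Answer: 24.5

Derivation:
Step 1: insert 24 -> lo=[24] (size 1, max 24) hi=[] (size 0) -> median=24
Step 2: insert 29 -> lo=[24] (size 1, max 24) hi=[29] (size 1, min 29) -> median=26.5
Step 3: insert 35 -> lo=[24, 29] (size 2, max 29) hi=[35] (size 1, min 35) -> median=29
Step 4: insert 16 -> lo=[16, 24] (size 2, max 24) hi=[29, 35] (size 2, min 29) -> median=26.5
Step 5: insert 24 -> lo=[16, 24, 24] (size 3, max 24) hi=[29, 35] (size 2, min 29) -> median=24
Step 6: insert 11 -> lo=[11, 16, 24] (size 3, max 24) hi=[24, 29, 35] (size 3, min 24) -> median=24
Step 7: insert 13 -> lo=[11, 13, 16, 24] (size 4, max 24) hi=[24, 29, 35] (size 3, min 24) -> median=24
Step 8: insert 32 -> lo=[11, 13, 16, 24] (size 4, max 24) hi=[24, 29, 32, 35] (size 4, min 24) -> median=24
Step 9: insert 48 -> lo=[11, 13, 16, 24, 24] (size 5, max 24) hi=[29, 32, 35, 48] (size 4, min 29) -> median=24
Step 10: insert 40 -> lo=[11, 13, 16, 24, 24] (size 5, max 24) hi=[29, 32, 35, 40, 48] (size 5, min 29) -> median=26.5
Step 11: insert 25 -> lo=[11, 13, 16, 24, 24, 25] (size 6, max 25) hi=[29, 32, 35, 40, 48] (size 5, min 29) -> median=25
Step 12: insert 20 -> lo=[11, 13, 16, 20, 24, 24] (size 6, max 24) hi=[25, 29, 32, 35, 40, 48] (size 6, min 25) -> median=24.5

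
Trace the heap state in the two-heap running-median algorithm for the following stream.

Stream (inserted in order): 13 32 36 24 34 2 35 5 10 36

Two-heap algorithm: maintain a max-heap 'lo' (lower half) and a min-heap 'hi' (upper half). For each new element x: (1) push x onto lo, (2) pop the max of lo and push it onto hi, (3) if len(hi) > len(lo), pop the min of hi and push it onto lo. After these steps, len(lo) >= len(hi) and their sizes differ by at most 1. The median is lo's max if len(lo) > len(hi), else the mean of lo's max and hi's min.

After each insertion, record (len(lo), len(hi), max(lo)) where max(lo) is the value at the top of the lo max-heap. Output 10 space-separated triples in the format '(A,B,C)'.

Answer: (1,0,13) (1,1,13) (2,1,32) (2,2,24) (3,2,32) (3,3,24) (4,3,32) (4,4,24) (5,4,24) (5,5,24)

Derivation:
Step 1: insert 13 -> lo=[13] hi=[] -> (len(lo)=1, len(hi)=0, max(lo)=13)
Step 2: insert 32 -> lo=[13] hi=[32] -> (len(lo)=1, len(hi)=1, max(lo)=13)
Step 3: insert 36 -> lo=[13, 32] hi=[36] -> (len(lo)=2, len(hi)=1, max(lo)=32)
Step 4: insert 24 -> lo=[13, 24] hi=[32, 36] -> (len(lo)=2, len(hi)=2, max(lo)=24)
Step 5: insert 34 -> lo=[13, 24, 32] hi=[34, 36] -> (len(lo)=3, len(hi)=2, max(lo)=32)
Step 6: insert 2 -> lo=[2, 13, 24] hi=[32, 34, 36] -> (len(lo)=3, len(hi)=3, max(lo)=24)
Step 7: insert 35 -> lo=[2, 13, 24, 32] hi=[34, 35, 36] -> (len(lo)=4, len(hi)=3, max(lo)=32)
Step 8: insert 5 -> lo=[2, 5, 13, 24] hi=[32, 34, 35, 36] -> (len(lo)=4, len(hi)=4, max(lo)=24)
Step 9: insert 10 -> lo=[2, 5, 10, 13, 24] hi=[32, 34, 35, 36] -> (len(lo)=5, len(hi)=4, max(lo)=24)
Step 10: insert 36 -> lo=[2, 5, 10, 13, 24] hi=[32, 34, 35, 36, 36] -> (len(lo)=5, len(hi)=5, max(lo)=24)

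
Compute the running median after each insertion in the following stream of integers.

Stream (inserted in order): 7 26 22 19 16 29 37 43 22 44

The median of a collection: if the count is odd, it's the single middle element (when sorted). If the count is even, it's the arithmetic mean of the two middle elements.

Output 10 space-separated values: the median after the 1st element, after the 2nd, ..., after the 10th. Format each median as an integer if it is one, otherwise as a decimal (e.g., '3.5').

Answer: 7 16.5 22 20.5 19 20.5 22 24 22 24

Derivation:
Step 1: insert 7 -> lo=[7] (size 1, max 7) hi=[] (size 0) -> median=7
Step 2: insert 26 -> lo=[7] (size 1, max 7) hi=[26] (size 1, min 26) -> median=16.5
Step 3: insert 22 -> lo=[7, 22] (size 2, max 22) hi=[26] (size 1, min 26) -> median=22
Step 4: insert 19 -> lo=[7, 19] (size 2, max 19) hi=[22, 26] (size 2, min 22) -> median=20.5
Step 5: insert 16 -> lo=[7, 16, 19] (size 3, max 19) hi=[22, 26] (size 2, min 22) -> median=19
Step 6: insert 29 -> lo=[7, 16, 19] (size 3, max 19) hi=[22, 26, 29] (size 3, min 22) -> median=20.5
Step 7: insert 37 -> lo=[7, 16, 19, 22] (size 4, max 22) hi=[26, 29, 37] (size 3, min 26) -> median=22
Step 8: insert 43 -> lo=[7, 16, 19, 22] (size 4, max 22) hi=[26, 29, 37, 43] (size 4, min 26) -> median=24
Step 9: insert 22 -> lo=[7, 16, 19, 22, 22] (size 5, max 22) hi=[26, 29, 37, 43] (size 4, min 26) -> median=22
Step 10: insert 44 -> lo=[7, 16, 19, 22, 22] (size 5, max 22) hi=[26, 29, 37, 43, 44] (size 5, min 26) -> median=24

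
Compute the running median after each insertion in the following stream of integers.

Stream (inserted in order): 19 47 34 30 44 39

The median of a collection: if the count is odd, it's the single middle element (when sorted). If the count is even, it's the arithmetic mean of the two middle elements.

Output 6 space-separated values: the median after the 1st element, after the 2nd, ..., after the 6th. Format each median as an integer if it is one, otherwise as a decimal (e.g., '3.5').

Answer: 19 33 34 32 34 36.5

Derivation:
Step 1: insert 19 -> lo=[19] (size 1, max 19) hi=[] (size 0) -> median=19
Step 2: insert 47 -> lo=[19] (size 1, max 19) hi=[47] (size 1, min 47) -> median=33
Step 3: insert 34 -> lo=[19, 34] (size 2, max 34) hi=[47] (size 1, min 47) -> median=34
Step 4: insert 30 -> lo=[19, 30] (size 2, max 30) hi=[34, 47] (size 2, min 34) -> median=32
Step 5: insert 44 -> lo=[19, 30, 34] (size 3, max 34) hi=[44, 47] (size 2, min 44) -> median=34
Step 6: insert 39 -> lo=[19, 30, 34] (size 3, max 34) hi=[39, 44, 47] (size 3, min 39) -> median=36.5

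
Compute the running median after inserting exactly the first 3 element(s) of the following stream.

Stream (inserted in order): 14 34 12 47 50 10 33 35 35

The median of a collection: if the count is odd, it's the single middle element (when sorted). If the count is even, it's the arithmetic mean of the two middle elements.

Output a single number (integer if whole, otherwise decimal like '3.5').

Step 1: insert 14 -> lo=[14] (size 1, max 14) hi=[] (size 0) -> median=14
Step 2: insert 34 -> lo=[14] (size 1, max 14) hi=[34] (size 1, min 34) -> median=24
Step 3: insert 12 -> lo=[12, 14] (size 2, max 14) hi=[34] (size 1, min 34) -> median=14

Answer: 14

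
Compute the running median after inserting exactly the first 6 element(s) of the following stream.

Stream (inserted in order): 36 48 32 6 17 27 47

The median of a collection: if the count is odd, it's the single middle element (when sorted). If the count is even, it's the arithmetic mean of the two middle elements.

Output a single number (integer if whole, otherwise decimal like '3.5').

Step 1: insert 36 -> lo=[36] (size 1, max 36) hi=[] (size 0) -> median=36
Step 2: insert 48 -> lo=[36] (size 1, max 36) hi=[48] (size 1, min 48) -> median=42
Step 3: insert 32 -> lo=[32, 36] (size 2, max 36) hi=[48] (size 1, min 48) -> median=36
Step 4: insert 6 -> lo=[6, 32] (size 2, max 32) hi=[36, 48] (size 2, min 36) -> median=34
Step 5: insert 17 -> lo=[6, 17, 32] (size 3, max 32) hi=[36, 48] (size 2, min 36) -> median=32
Step 6: insert 27 -> lo=[6, 17, 27] (size 3, max 27) hi=[32, 36, 48] (size 3, min 32) -> median=29.5

Answer: 29.5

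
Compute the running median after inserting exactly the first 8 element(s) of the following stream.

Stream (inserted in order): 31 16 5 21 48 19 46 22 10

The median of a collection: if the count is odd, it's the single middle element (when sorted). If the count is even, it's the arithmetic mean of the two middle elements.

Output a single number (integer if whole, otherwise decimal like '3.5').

Answer: 21.5

Derivation:
Step 1: insert 31 -> lo=[31] (size 1, max 31) hi=[] (size 0) -> median=31
Step 2: insert 16 -> lo=[16] (size 1, max 16) hi=[31] (size 1, min 31) -> median=23.5
Step 3: insert 5 -> lo=[5, 16] (size 2, max 16) hi=[31] (size 1, min 31) -> median=16
Step 4: insert 21 -> lo=[5, 16] (size 2, max 16) hi=[21, 31] (size 2, min 21) -> median=18.5
Step 5: insert 48 -> lo=[5, 16, 21] (size 3, max 21) hi=[31, 48] (size 2, min 31) -> median=21
Step 6: insert 19 -> lo=[5, 16, 19] (size 3, max 19) hi=[21, 31, 48] (size 3, min 21) -> median=20
Step 7: insert 46 -> lo=[5, 16, 19, 21] (size 4, max 21) hi=[31, 46, 48] (size 3, min 31) -> median=21
Step 8: insert 22 -> lo=[5, 16, 19, 21] (size 4, max 21) hi=[22, 31, 46, 48] (size 4, min 22) -> median=21.5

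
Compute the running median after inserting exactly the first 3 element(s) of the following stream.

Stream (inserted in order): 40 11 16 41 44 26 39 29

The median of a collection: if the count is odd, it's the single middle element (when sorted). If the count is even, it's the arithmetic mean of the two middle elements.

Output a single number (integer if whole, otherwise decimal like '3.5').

Step 1: insert 40 -> lo=[40] (size 1, max 40) hi=[] (size 0) -> median=40
Step 2: insert 11 -> lo=[11] (size 1, max 11) hi=[40] (size 1, min 40) -> median=25.5
Step 3: insert 16 -> lo=[11, 16] (size 2, max 16) hi=[40] (size 1, min 40) -> median=16

Answer: 16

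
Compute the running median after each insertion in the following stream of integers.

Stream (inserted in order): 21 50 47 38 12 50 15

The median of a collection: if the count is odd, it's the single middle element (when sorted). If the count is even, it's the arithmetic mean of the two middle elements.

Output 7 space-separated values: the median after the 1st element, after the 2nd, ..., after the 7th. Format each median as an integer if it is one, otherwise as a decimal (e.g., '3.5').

Answer: 21 35.5 47 42.5 38 42.5 38

Derivation:
Step 1: insert 21 -> lo=[21] (size 1, max 21) hi=[] (size 0) -> median=21
Step 2: insert 50 -> lo=[21] (size 1, max 21) hi=[50] (size 1, min 50) -> median=35.5
Step 3: insert 47 -> lo=[21, 47] (size 2, max 47) hi=[50] (size 1, min 50) -> median=47
Step 4: insert 38 -> lo=[21, 38] (size 2, max 38) hi=[47, 50] (size 2, min 47) -> median=42.5
Step 5: insert 12 -> lo=[12, 21, 38] (size 3, max 38) hi=[47, 50] (size 2, min 47) -> median=38
Step 6: insert 50 -> lo=[12, 21, 38] (size 3, max 38) hi=[47, 50, 50] (size 3, min 47) -> median=42.5
Step 7: insert 15 -> lo=[12, 15, 21, 38] (size 4, max 38) hi=[47, 50, 50] (size 3, min 47) -> median=38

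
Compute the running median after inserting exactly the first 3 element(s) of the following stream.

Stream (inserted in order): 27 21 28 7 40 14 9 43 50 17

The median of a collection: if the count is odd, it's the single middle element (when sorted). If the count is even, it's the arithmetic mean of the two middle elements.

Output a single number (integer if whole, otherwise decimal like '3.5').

Step 1: insert 27 -> lo=[27] (size 1, max 27) hi=[] (size 0) -> median=27
Step 2: insert 21 -> lo=[21] (size 1, max 21) hi=[27] (size 1, min 27) -> median=24
Step 3: insert 28 -> lo=[21, 27] (size 2, max 27) hi=[28] (size 1, min 28) -> median=27

Answer: 27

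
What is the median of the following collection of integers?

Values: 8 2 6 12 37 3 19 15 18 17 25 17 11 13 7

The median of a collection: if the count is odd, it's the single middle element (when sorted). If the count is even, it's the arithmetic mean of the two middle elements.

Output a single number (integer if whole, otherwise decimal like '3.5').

Answer: 13

Derivation:
Step 1: insert 8 -> lo=[8] (size 1, max 8) hi=[] (size 0) -> median=8
Step 2: insert 2 -> lo=[2] (size 1, max 2) hi=[8] (size 1, min 8) -> median=5
Step 3: insert 6 -> lo=[2, 6] (size 2, max 6) hi=[8] (size 1, min 8) -> median=6
Step 4: insert 12 -> lo=[2, 6] (size 2, max 6) hi=[8, 12] (size 2, min 8) -> median=7
Step 5: insert 37 -> lo=[2, 6, 8] (size 3, max 8) hi=[12, 37] (size 2, min 12) -> median=8
Step 6: insert 3 -> lo=[2, 3, 6] (size 3, max 6) hi=[8, 12, 37] (size 3, min 8) -> median=7
Step 7: insert 19 -> lo=[2, 3, 6, 8] (size 4, max 8) hi=[12, 19, 37] (size 3, min 12) -> median=8
Step 8: insert 15 -> lo=[2, 3, 6, 8] (size 4, max 8) hi=[12, 15, 19, 37] (size 4, min 12) -> median=10
Step 9: insert 18 -> lo=[2, 3, 6, 8, 12] (size 5, max 12) hi=[15, 18, 19, 37] (size 4, min 15) -> median=12
Step 10: insert 17 -> lo=[2, 3, 6, 8, 12] (size 5, max 12) hi=[15, 17, 18, 19, 37] (size 5, min 15) -> median=13.5
Step 11: insert 25 -> lo=[2, 3, 6, 8, 12, 15] (size 6, max 15) hi=[17, 18, 19, 25, 37] (size 5, min 17) -> median=15
Step 12: insert 17 -> lo=[2, 3, 6, 8, 12, 15] (size 6, max 15) hi=[17, 17, 18, 19, 25, 37] (size 6, min 17) -> median=16
Step 13: insert 11 -> lo=[2, 3, 6, 8, 11, 12, 15] (size 7, max 15) hi=[17, 17, 18, 19, 25, 37] (size 6, min 17) -> median=15
Step 14: insert 13 -> lo=[2, 3, 6, 8, 11, 12, 13] (size 7, max 13) hi=[15, 17, 17, 18, 19, 25, 37] (size 7, min 15) -> median=14
Step 15: insert 7 -> lo=[2, 3, 6, 7, 8, 11, 12, 13] (size 8, max 13) hi=[15, 17, 17, 18, 19, 25, 37] (size 7, min 15) -> median=13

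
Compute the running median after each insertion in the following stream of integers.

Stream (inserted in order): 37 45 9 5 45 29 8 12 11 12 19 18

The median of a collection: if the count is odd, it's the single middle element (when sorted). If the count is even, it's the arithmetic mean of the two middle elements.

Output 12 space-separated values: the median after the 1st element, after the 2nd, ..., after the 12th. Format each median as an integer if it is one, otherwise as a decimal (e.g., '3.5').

Answer: 37 41 37 23 37 33 29 20.5 12 12 12 15

Derivation:
Step 1: insert 37 -> lo=[37] (size 1, max 37) hi=[] (size 0) -> median=37
Step 2: insert 45 -> lo=[37] (size 1, max 37) hi=[45] (size 1, min 45) -> median=41
Step 3: insert 9 -> lo=[9, 37] (size 2, max 37) hi=[45] (size 1, min 45) -> median=37
Step 4: insert 5 -> lo=[5, 9] (size 2, max 9) hi=[37, 45] (size 2, min 37) -> median=23
Step 5: insert 45 -> lo=[5, 9, 37] (size 3, max 37) hi=[45, 45] (size 2, min 45) -> median=37
Step 6: insert 29 -> lo=[5, 9, 29] (size 3, max 29) hi=[37, 45, 45] (size 3, min 37) -> median=33
Step 7: insert 8 -> lo=[5, 8, 9, 29] (size 4, max 29) hi=[37, 45, 45] (size 3, min 37) -> median=29
Step 8: insert 12 -> lo=[5, 8, 9, 12] (size 4, max 12) hi=[29, 37, 45, 45] (size 4, min 29) -> median=20.5
Step 9: insert 11 -> lo=[5, 8, 9, 11, 12] (size 5, max 12) hi=[29, 37, 45, 45] (size 4, min 29) -> median=12
Step 10: insert 12 -> lo=[5, 8, 9, 11, 12] (size 5, max 12) hi=[12, 29, 37, 45, 45] (size 5, min 12) -> median=12
Step 11: insert 19 -> lo=[5, 8, 9, 11, 12, 12] (size 6, max 12) hi=[19, 29, 37, 45, 45] (size 5, min 19) -> median=12
Step 12: insert 18 -> lo=[5, 8, 9, 11, 12, 12] (size 6, max 12) hi=[18, 19, 29, 37, 45, 45] (size 6, min 18) -> median=15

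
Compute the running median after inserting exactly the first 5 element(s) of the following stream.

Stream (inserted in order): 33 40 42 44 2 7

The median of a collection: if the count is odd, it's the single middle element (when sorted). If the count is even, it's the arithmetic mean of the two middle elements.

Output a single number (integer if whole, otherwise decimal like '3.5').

Answer: 40

Derivation:
Step 1: insert 33 -> lo=[33] (size 1, max 33) hi=[] (size 0) -> median=33
Step 2: insert 40 -> lo=[33] (size 1, max 33) hi=[40] (size 1, min 40) -> median=36.5
Step 3: insert 42 -> lo=[33, 40] (size 2, max 40) hi=[42] (size 1, min 42) -> median=40
Step 4: insert 44 -> lo=[33, 40] (size 2, max 40) hi=[42, 44] (size 2, min 42) -> median=41
Step 5: insert 2 -> lo=[2, 33, 40] (size 3, max 40) hi=[42, 44] (size 2, min 42) -> median=40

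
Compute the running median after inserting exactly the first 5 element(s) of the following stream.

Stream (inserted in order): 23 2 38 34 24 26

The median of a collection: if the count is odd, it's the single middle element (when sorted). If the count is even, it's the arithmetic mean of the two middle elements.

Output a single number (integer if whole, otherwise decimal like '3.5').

Step 1: insert 23 -> lo=[23] (size 1, max 23) hi=[] (size 0) -> median=23
Step 2: insert 2 -> lo=[2] (size 1, max 2) hi=[23] (size 1, min 23) -> median=12.5
Step 3: insert 38 -> lo=[2, 23] (size 2, max 23) hi=[38] (size 1, min 38) -> median=23
Step 4: insert 34 -> lo=[2, 23] (size 2, max 23) hi=[34, 38] (size 2, min 34) -> median=28.5
Step 5: insert 24 -> lo=[2, 23, 24] (size 3, max 24) hi=[34, 38] (size 2, min 34) -> median=24

Answer: 24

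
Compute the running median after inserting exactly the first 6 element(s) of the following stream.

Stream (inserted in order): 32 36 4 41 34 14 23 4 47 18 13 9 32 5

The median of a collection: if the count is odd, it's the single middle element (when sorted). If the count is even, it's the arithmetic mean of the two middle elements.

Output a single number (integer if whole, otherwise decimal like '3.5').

Answer: 33

Derivation:
Step 1: insert 32 -> lo=[32] (size 1, max 32) hi=[] (size 0) -> median=32
Step 2: insert 36 -> lo=[32] (size 1, max 32) hi=[36] (size 1, min 36) -> median=34
Step 3: insert 4 -> lo=[4, 32] (size 2, max 32) hi=[36] (size 1, min 36) -> median=32
Step 4: insert 41 -> lo=[4, 32] (size 2, max 32) hi=[36, 41] (size 2, min 36) -> median=34
Step 5: insert 34 -> lo=[4, 32, 34] (size 3, max 34) hi=[36, 41] (size 2, min 36) -> median=34
Step 6: insert 14 -> lo=[4, 14, 32] (size 3, max 32) hi=[34, 36, 41] (size 3, min 34) -> median=33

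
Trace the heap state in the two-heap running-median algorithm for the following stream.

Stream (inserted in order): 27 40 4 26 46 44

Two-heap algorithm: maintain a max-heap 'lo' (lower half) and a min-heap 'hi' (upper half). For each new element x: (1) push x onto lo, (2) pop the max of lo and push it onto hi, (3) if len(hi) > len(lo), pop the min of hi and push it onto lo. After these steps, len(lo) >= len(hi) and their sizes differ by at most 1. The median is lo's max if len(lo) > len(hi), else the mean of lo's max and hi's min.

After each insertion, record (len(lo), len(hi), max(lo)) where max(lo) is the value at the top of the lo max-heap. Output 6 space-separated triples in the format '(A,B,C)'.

Step 1: insert 27 -> lo=[27] hi=[] -> (len(lo)=1, len(hi)=0, max(lo)=27)
Step 2: insert 40 -> lo=[27] hi=[40] -> (len(lo)=1, len(hi)=1, max(lo)=27)
Step 3: insert 4 -> lo=[4, 27] hi=[40] -> (len(lo)=2, len(hi)=1, max(lo)=27)
Step 4: insert 26 -> lo=[4, 26] hi=[27, 40] -> (len(lo)=2, len(hi)=2, max(lo)=26)
Step 5: insert 46 -> lo=[4, 26, 27] hi=[40, 46] -> (len(lo)=3, len(hi)=2, max(lo)=27)
Step 6: insert 44 -> lo=[4, 26, 27] hi=[40, 44, 46] -> (len(lo)=3, len(hi)=3, max(lo)=27)

Answer: (1,0,27) (1,1,27) (2,1,27) (2,2,26) (3,2,27) (3,3,27)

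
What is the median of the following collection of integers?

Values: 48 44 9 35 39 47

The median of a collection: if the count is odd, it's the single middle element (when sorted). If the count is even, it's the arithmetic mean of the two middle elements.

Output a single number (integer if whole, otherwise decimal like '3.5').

Step 1: insert 48 -> lo=[48] (size 1, max 48) hi=[] (size 0) -> median=48
Step 2: insert 44 -> lo=[44] (size 1, max 44) hi=[48] (size 1, min 48) -> median=46
Step 3: insert 9 -> lo=[9, 44] (size 2, max 44) hi=[48] (size 1, min 48) -> median=44
Step 4: insert 35 -> lo=[9, 35] (size 2, max 35) hi=[44, 48] (size 2, min 44) -> median=39.5
Step 5: insert 39 -> lo=[9, 35, 39] (size 3, max 39) hi=[44, 48] (size 2, min 44) -> median=39
Step 6: insert 47 -> lo=[9, 35, 39] (size 3, max 39) hi=[44, 47, 48] (size 3, min 44) -> median=41.5

Answer: 41.5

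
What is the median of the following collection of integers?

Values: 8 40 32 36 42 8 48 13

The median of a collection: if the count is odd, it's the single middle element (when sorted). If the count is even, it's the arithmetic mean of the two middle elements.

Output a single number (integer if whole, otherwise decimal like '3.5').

Answer: 34

Derivation:
Step 1: insert 8 -> lo=[8] (size 1, max 8) hi=[] (size 0) -> median=8
Step 2: insert 40 -> lo=[8] (size 1, max 8) hi=[40] (size 1, min 40) -> median=24
Step 3: insert 32 -> lo=[8, 32] (size 2, max 32) hi=[40] (size 1, min 40) -> median=32
Step 4: insert 36 -> lo=[8, 32] (size 2, max 32) hi=[36, 40] (size 2, min 36) -> median=34
Step 5: insert 42 -> lo=[8, 32, 36] (size 3, max 36) hi=[40, 42] (size 2, min 40) -> median=36
Step 6: insert 8 -> lo=[8, 8, 32] (size 3, max 32) hi=[36, 40, 42] (size 3, min 36) -> median=34
Step 7: insert 48 -> lo=[8, 8, 32, 36] (size 4, max 36) hi=[40, 42, 48] (size 3, min 40) -> median=36
Step 8: insert 13 -> lo=[8, 8, 13, 32] (size 4, max 32) hi=[36, 40, 42, 48] (size 4, min 36) -> median=34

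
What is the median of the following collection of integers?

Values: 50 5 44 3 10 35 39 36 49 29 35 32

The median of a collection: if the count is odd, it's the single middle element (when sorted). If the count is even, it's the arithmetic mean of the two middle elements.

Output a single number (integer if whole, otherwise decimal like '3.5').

Step 1: insert 50 -> lo=[50] (size 1, max 50) hi=[] (size 0) -> median=50
Step 2: insert 5 -> lo=[5] (size 1, max 5) hi=[50] (size 1, min 50) -> median=27.5
Step 3: insert 44 -> lo=[5, 44] (size 2, max 44) hi=[50] (size 1, min 50) -> median=44
Step 4: insert 3 -> lo=[3, 5] (size 2, max 5) hi=[44, 50] (size 2, min 44) -> median=24.5
Step 5: insert 10 -> lo=[3, 5, 10] (size 3, max 10) hi=[44, 50] (size 2, min 44) -> median=10
Step 6: insert 35 -> lo=[3, 5, 10] (size 3, max 10) hi=[35, 44, 50] (size 3, min 35) -> median=22.5
Step 7: insert 39 -> lo=[3, 5, 10, 35] (size 4, max 35) hi=[39, 44, 50] (size 3, min 39) -> median=35
Step 8: insert 36 -> lo=[3, 5, 10, 35] (size 4, max 35) hi=[36, 39, 44, 50] (size 4, min 36) -> median=35.5
Step 9: insert 49 -> lo=[3, 5, 10, 35, 36] (size 5, max 36) hi=[39, 44, 49, 50] (size 4, min 39) -> median=36
Step 10: insert 29 -> lo=[3, 5, 10, 29, 35] (size 5, max 35) hi=[36, 39, 44, 49, 50] (size 5, min 36) -> median=35.5
Step 11: insert 35 -> lo=[3, 5, 10, 29, 35, 35] (size 6, max 35) hi=[36, 39, 44, 49, 50] (size 5, min 36) -> median=35
Step 12: insert 32 -> lo=[3, 5, 10, 29, 32, 35] (size 6, max 35) hi=[35, 36, 39, 44, 49, 50] (size 6, min 35) -> median=35

Answer: 35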